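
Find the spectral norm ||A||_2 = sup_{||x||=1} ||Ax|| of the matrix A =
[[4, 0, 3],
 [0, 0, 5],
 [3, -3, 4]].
||A||_2 ≈ 8.2655 (= sqrt(largest eigenvalue of A^T A))

||A||_2 = sigma_max(A) = sqrt(lambda_max(A^T A)). Form the symmetric matrix M = A^T A =
[[25, -9, 24],
 [-9, 9, -12],
 [24, -12, 50]].
Its characteristic polynomial (trace, sum of principal 2x2 minors, determinant of M give the coefficients) is
  p(λ) = det(λ I - M) = λ^3 - 84λ^2 + 1124λ - 3600.
No integer candidate from the rational root theorem (±divisors of 3600) is a root, so the roots are irrational. The cubic discriminant is Δ = 467541760 > 0, so there are three distinct real roots. p(4) = -384 and p(5) = 45 have opposite signs, so a root lies in (4, 5); Newton's method refines it to λ ≈ 4.8775. p(10) = 240 and p(11) = -69 have opposite signs, so a root lies in (10, 11); Newton's method refines it to λ ≈ 10.8034. p(68) = -1152 and p(69) = 2541 have opposite signs, so a root lies in (68, 69); Newton's method refines it to λ ≈ 68.3191. Check (Vieta): the three roots sum to 84, matching tr M = 84.
So the eigenvalues of A^T A are ≈ 4.8775, 10.8034, 68.3191 (all ≥ 0, as they must be for A^T A). The largest is λ_max ≈ 68.3191, hence ||A||_2 = sqrt(λ_max) ≈ 8.2655.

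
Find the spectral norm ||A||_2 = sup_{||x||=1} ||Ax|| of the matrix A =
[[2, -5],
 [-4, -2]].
||A||_2 = sqrt((49 + sqrt(97))/2) ≈ 5.4244 (= sqrt(largest eigenvalue of A^T A))

||A||_2 = sigma_max(A) = sqrt(lambda_max(A^T A)). Form the symmetric matrix M = A^T A =
[[20, -2],
 [-2, 29]].
Its characteristic polynomial (trace, determinant of M give the coefficients) is
  p(λ) = det(λ I - M) = λ^2 - 49λ + 576.
For λ^2 - 49λ + 576 the discriminant is 97. It is nonnegative but not a perfect square, so the roots are real and irrational: λ = (49 ± sqrt(97))/2 ≈ 29.4244, 19.5756.
So the eigenvalues of A^T A are ≈ 19.5756, 29.4244 (all ≥ 0, as they must be for A^T A). The largest is λ_max = (49 + sqrt(97))/2 ≈ 29.4244, hence ||A||_2 = sqrt(λ_max) = sqrt((49 + sqrt(97))/2) ≈ 5.4244.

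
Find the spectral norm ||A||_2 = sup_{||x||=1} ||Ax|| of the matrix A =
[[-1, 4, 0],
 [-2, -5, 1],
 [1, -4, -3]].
||A||_2 ≈ 7.6191 (= sqrt(largest eigenvalue of A^T A))

||A||_2 = sigma_max(A) = sqrt(lambda_max(A^T A)). Form the symmetric matrix M = A^T A =
[[6, 2, -5],
 [2, 57, 7],
 [-5, 7, 10]].
Its characteristic polynomial (trace, sum of principal 2x2 minors, determinant of M give the coefficients) is
  p(λ) = det(λ I - M) = λ^3 - 73λ^2 + 894λ - 1521.
No integer candidate from the rational root theorem (±divisors of 1521) is a root, so the roots are irrational. The cubic discriminant is Δ = 758561409 > 0, so there are three distinct real roots. p(2) = -17 and p(3) = 531 have opposite signs, so a root lies in (2, 3); Newton's method refines it to λ ≈ 2.0278. p(12) = 423 and p(13) = -39 have opposite signs, so a root lies in (12, 13); Newton's method refines it to λ ≈ 12.9211. p(58) = -129 and p(59) = 2491 have opposite signs, so a root lies in (58, 59); Newton's method refines it to λ ≈ 58.0511. Check (Vieta): the three roots sum to 73, matching tr M = 73.
So the eigenvalues of A^T A are ≈ 2.0278, 12.9211, 58.0511 (all ≥ 0, as they must be for A^T A). The largest is λ_max ≈ 58.0511, hence ||A||_2 = sqrt(λ_max) ≈ 7.6191.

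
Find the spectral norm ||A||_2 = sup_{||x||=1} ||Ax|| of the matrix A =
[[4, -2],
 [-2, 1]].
||A||_2 = 5 (= sqrt(largest eigenvalue of A^T A))

||A||_2 = sigma_max(A) = sqrt(lambda_max(A^T A)). Form the symmetric matrix M = A^T A =
[[20, -10],
 [-10, 5]].
Its characteristic polynomial (trace, determinant of M give the coefficients) is
  p(λ) = det(λ I - M) = λ^2 - 25λ.
For λ^2 - 25λ the discriminant is 625. It is a perfect square (25^2), so the roots are rational: λ = (25 ± 25)/2 = 25, 0.
So the eigenvalues of A^T A are ≈ 0, 25 (all ≥ 0, as they must be for A^T A). The largest is λ_max = 25, hence ||A||_2 = sqrt(λ_max) = 5.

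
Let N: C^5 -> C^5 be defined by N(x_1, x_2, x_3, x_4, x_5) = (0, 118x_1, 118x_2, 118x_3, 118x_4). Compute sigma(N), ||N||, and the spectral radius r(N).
sigma(N) = {0}; ||N|| = 118; r(N) = 0. (N is nilpotent with N^5 = 0.)

On C^5, N is a strictly lower-triangular matrix with 118 on the subdiagonal and zeros elsewhere, so its characteristic polynomial is lambda^5 and every eigenvalue is 0: sigma(N) = {0}. For the operator norm, N e_i = 118e_{i+1} for i = 1, ..., 4 and N e_5 = 0, so the singular values of N are 118 (with multiplicity 4) and 0; hence ||N|| = 118. The spectral radius r(N) = max|lambda| = 0. Note ||N|| > r(N) — characteristic of non-normal nilpotent operators. Indeed N^5 = 0.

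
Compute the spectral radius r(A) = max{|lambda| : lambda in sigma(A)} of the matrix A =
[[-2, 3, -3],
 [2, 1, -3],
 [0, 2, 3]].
r(A) ≈ 3.7254

The eigenvalues of A are the roots of its characteristic polynomial. With M = A (coefficients from the trace, the sum of principal 2x2 minors, and det A):
  p(λ) = det(λ I - M) = λ^3 - 2λ^2 - 5λ + 48.
No integer candidate from the rational root theorem (±divisors of 48) is a root, so the roots are irrational. The cubic discriminant is Δ = -51432 < 0, so there is one real root and a complex-conjugate pair. p(-4) = -28 and p(-3) = 18 have opposite signs, so a root lies in (-4, -3); Newton's method refines it to λ ≈ -3.4585. Dividing out (λ - (-3.4585)) leaves approximately λ^2 - 5.4585λ + 13.8787. For λ^2 - 5.4585λ + 13.8787 the discriminant is -25.7189. It is negative, so the remaining roots are the complex-conjugate pair λ ≈ 2.7293 ± 2.5357i. Their product equals the constant term, so |λ|^2 ≈ 13.8787 and |λ| ≈ 3.7254.
Thus the eigenvalues (to 4 decimals) are -3.4585 (modulus 3.4585); 2.7293 ± 2.5357i (modulus 3.7254). The spectral radius is the largest modulus: r(A) ≈ 3.7254. (Cross-check: r(A) ≤ ||A||_2 ≈ 5.4267; equality holds whenever A is normal, though it can also hold for some non-normal A.)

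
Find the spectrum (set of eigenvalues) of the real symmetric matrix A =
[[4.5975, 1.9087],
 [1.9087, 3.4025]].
sigma(A) ≈ {2, 6}

A is real symmetric, so its spectrum consists of real eigenvalues. Expanding the characteristic polynomial of the displayed matrix gives
  det(λ I - A) = p(λ) = λ^2 + (-8)λ + (12).
Solving p(λ) = 0 yields eigenvalues ≈ 2, 6. (A is shown rounded to 4 decimals, so these recover the underlying integer eigenvalues to within that precision.)
Verification: the trace of A = 8 equals the sum of eigenvalues 8, and det(A) ≈ 11.9999 matches the eigenvalue product 12.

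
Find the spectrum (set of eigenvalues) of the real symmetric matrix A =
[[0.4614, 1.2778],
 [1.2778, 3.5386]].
sigma(A) ≈ {0, 4}

A is real symmetric, so its spectrum consists of real eigenvalues. Expanding the characteristic polynomial of the displayed matrix gives
  det(λ I - A) = p(λ) = λ^2 + (-4)λ + (0).
Solving p(λ) = 0 yields eigenvalues ≈ 0, 4. (A is shown rounded to 4 decimals, so these recover the underlying integer eigenvalues to within that precision.)
Verification: the trace of A = 4 equals the sum of eigenvalues 4, and det(A) ≈ -0.0001 matches the eigenvalue product 0.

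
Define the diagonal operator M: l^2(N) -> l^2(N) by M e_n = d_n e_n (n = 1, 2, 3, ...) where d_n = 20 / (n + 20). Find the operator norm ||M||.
||M|| = 20/21 (attained at n = 1)

For M diagonal, ||M|| = sup_n |d_n| = sup_n 20/(n + 20). This is positive and strictly decreasing in n, so the supremum is attained at n = 1: d_1 = 20/(1 + 20) = 20/21. Hence ||M|| = 20/21.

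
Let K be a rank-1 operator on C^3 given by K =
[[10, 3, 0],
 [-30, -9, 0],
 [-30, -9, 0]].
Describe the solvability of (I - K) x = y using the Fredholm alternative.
(I - K) is singular (det(I - K) = 0, i.e. 1 ∈ sigma(K)). (I - K) x = y is solvable iff y ⊥ ker((I - K)^*) = span{(10, 3, 0)}, i.e. iff 10y_1 + 3y_2 = 0. When solvable, the solutions are x = y + c·(1, -3, -3), c arbitrary (ker(I - K) = span{(1, -3, -3)}, dimension 1).

K has rank 1, so it is an outer product K = u v^T: every row of K is a multiple of one row vector. Reading off the entries, u = (1, -3, -3) and v = (10, 3, 0) (row i of K equals u_i·v^T). A rank-one matrix u v^T satisfies K u = u (v·u) and kills the (2)-dimensional subspace v^⊥, so its characteristic polynomial is lambda^2 (lambda - v·u) with v·u = tr K = 1. Hence the eigenvalues of I - K are 1 (multiplicity 2) and 1 - (1) = 0, so det(I - K) = 0. (Direct check: I - K =
[[-9, -3, 0],
 [30, 10, 0],
 [30, 9, 1]]
has determinant 0.) So 1 is an eigenvalue of K and (I - K) is not invertible. The finite-dimensional Fredholm alternative says: either (I - K) is invertible, or ker(I - K) ≠ {0} and then range(I - K) = ker((I - K)^*)^⊥, with dim ker(I - K) = dim ker((I - K)^*). We are in the second case, so we need both kernels. Kernel of I - K: (I - K) u = u - u (v·u) = u - u = 0, so ker(I - K) = span{u} = span{(1, -3, -3)} (it is exactly 1-dimensional because rank(I - K) = 2). Kernel of the adjoint: K is real, so (I - K)^* = I - K^T = I - v u^T, and (I - v u^T) v = v - v (u·v) = 0; hence ker((I - K)^*) = span{v} = span{(10, 3, 0)}. Therefore (I - K) x = y is solvable iff <y, v> = 0, i.e. iff 10y_1 + 3y_2 = 0. When this holds, K y = u (v·y) = 0, so (I - K) y = y and x = y is a particular solution; the full solution set is the line x = y + c·u = y + c·(1, -3, -3), c ∈ C.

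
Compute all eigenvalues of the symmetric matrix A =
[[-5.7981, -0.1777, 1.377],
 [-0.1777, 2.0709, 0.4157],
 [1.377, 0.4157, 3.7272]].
sigma(A) ≈ {-6, 2, 4}

A is real symmetric, so its spectrum consists of real eigenvalues. Expanding the characteristic polynomial of the displayed matrix gives
  det(λ I - A) = p(λ) = λ^3 + (0)λ^2 + (-28)λ + (48).
Solving p(λ) = 0 yields eigenvalues ≈ -6, 2, 4. (A is shown rounded to 4 decimals, so these recover the underlying integer eigenvalues to within that precision.)
Verification: the trace of A = 0 equals the sum of eigenvalues 0, and det(A) ≈ -47.9994 matches the eigenvalue product -48.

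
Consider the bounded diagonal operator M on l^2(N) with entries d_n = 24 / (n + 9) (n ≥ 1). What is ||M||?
||M|| = 12/5 (attained at n = 1)

For M diagonal, ||M|| = sup_n |d_n| = sup_n 24/(n + 9). This is positive and strictly decreasing in n, so the supremum is attained at n = 1: d_1 = 24/(1 + 9) = 12/5. Hence ||M|| = 12/5.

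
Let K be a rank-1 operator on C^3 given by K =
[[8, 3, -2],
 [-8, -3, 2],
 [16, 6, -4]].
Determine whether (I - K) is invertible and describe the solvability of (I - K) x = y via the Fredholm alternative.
(I - K) is singular (det(I - K) = 0, i.e. 1 ∈ sigma(K)). (I - K) x = y is solvable iff y ⊥ ker((I - K)^*) = span{(8, 3, -2)}, i.e. iff 8y_1 + 3y_2 - 2y_3 = 0. When solvable, the solutions are x = y + c·(1, -1, 2), c arbitrary (ker(I - K) = span{(1, -1, 2)}, dimension 1).

K has rank 1, so it is an outer product K = u v^T: every row of K is a multiple of one row vector. Reading off the entries, u = (1, -1, 2) and v = (8, 3, -2) (row i of K equals u_i·v^T). A rank-one matrix u v^T satisfies K u = u (v·u) and kills the (2)-dimensional subspace v^⊥, so its characteristic polynomial is lambda^2 (lambda - v·u) with v·u = tr K = 1. Hence the eigenvalues of I - K are 1 (multiplicity 2) and 1 - (1) = 0, so det(I - K) = 0. (Direct check: I - K =
[[-7, -3, 2],
 [8, 4, -2],
 [-16, -6, 5]]
has determinant 0.) So 1 is an eigenvalue of K and (I - K) is not invertible. The finite-dimensional Fredholm alternative says: either (I - K) is invertible, or ker(I - K) ≠ {0} and then range(I - K) = ker((I - K)^*)^⊥, with dim ker(I - K) = dim ker((I - K)^*). We are in the second case, so we need both kernels. Kernel of I - K: (I - K) u = u - u (v·u) = u - u = 0, so ker(I - K) = span{u} = span{(1, -1, 2)} (it is exactly 1-dimensional because rank(I - K) = 2). Kernel of the adjoint: K is real, so (I - K)^* = I - K^T = I - v u^T, and (I - v u^T) v = v - v (u·v) = 0; hence ker((I - K)^*) = span{v} = span{(8, 3, -2)}. Therefore (I - K) x = y is solvable iff <y, v> = 0, i.e. iff 8y_1 + 3y_2 - 2y_3 = 0. When this holds, K y = u (v·y) = 0, so (I - K) y = y and x = y is a particular solution; the full solution set is the line x = y + c·u = y + c·(1, -1, 2), c ∈ C.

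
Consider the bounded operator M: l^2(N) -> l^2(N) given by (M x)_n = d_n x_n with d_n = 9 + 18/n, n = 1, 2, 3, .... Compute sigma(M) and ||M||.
sigma(M) = {9 + 18/n : n ≥ 1} ∪ {9}; ||M|| = 27

A bounded diagonal operator on l^2 with diagonal entries d_n has spectrum equal to the closure of {d_n : n ≥ 1}: every d_n is an eigenvalue (with eigenvector e_n), so {d_n} ⊂ sigma(M); the spectrum is closed, so its closure is too; and for lambda not in the closure, (M - lambda I) has bounded inverse (the diagonal entries 1/(d_n - lambda) are bounded). For our sequence d_n = 9 + 18/n, n = 1, 2, 3, ...:
  - {d_n} = {9 + 18/n : n ≥ 1}; the only limit point is 9
  - closure = {9 + 18/n : n ≥ 1} ∪ {9}
For the norm: a diagonal operator has ||M|| = sup_n |d_n|. Here d_n = 9 + 18/n is positive and decreasing, so sup_n |d_n| = d_1 = 9 + 18 = 27. So ||M|| = 27.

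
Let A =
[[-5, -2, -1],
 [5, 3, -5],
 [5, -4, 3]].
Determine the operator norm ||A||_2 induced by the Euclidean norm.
||A||_2 ≈ 8.8011 (= sqrt(largest eigenvalue of A^T A))

||A||_2 = sigma_max(A) = sqrt(lambda_max(A^T A)). Form the symmetric matrix M = A^T A =
[[75, 5, -5],
 [5, 29, -25],
 [-5, -25, 35]].
Its characteristic polynomial (trace, sum of principal 2x2 minors, determinant of M give the coefficients) is
  p(λ) = det(λ I - M) = λ^3 - 139λ^2 + 5140λ - 28900.
No integer candidate from the rational root theorem (±divisors of 28900) is a root, so the roots are irrational. The cubic discriminant is Δ = 5919981200 > 0, so there are three distinct real roots. p(6) = -2848 and p(7) = 612 have opposite signs, so a root lies in (6, 7); Newton's method refines it to λ ≈ 6.818. p(54) = 800 and p(55) = -300 have opposite signs, so a root lies in (54, 55); Newton's method refines it to λ ≈ 54.7228. p(77) = -718 and p(78) = 896 have opposite signs, so a root lies in (77, 78); Newton's method refines it to λ ≈ 77.4592. Check (Vieta): the three roots sum to 139, matching tr M = 139.
So the eigenvalues of A^T A are ≈ 6.818, 54.7228, 77.4592 (all ≥ 0, as they must be for A^T A). The largest is λ_max ≈ 77.4592, hence ||A||_2 = sqrt(λ_max) ≈ 8.8011.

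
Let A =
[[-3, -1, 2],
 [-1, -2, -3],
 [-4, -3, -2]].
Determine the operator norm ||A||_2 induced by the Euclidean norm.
||A||_2 ≈ 6.4824 (= sqrt(largest eigenvalue of A^T A))

||A||_2 = sigma_max(A) = sqrt(lambda_max(A^T A)). Form the symmetric matrix M = A^T A =
[[26, 17, 5],
 [17, 14, 10],
 [5, 10, 17]].
Its characteristic polynomial (trace, sum of principal 2x2 minors, determinant of M give the coefficients) is
  p(λ) = det(λ I - M) = λ^3 - 57λ^2 + 630λ - 25.
No integer candidate from the rational root theorem (±divisors of 25) is a root, so the roots are irrational. The cubic discriminant is Δ = 286963425 > 0, so there are three distinct real roots. p(0) = -25 and p(1) = 549 have opposite signs, so a root lies in (0, 1); Newton's method refines it to λ ≈ 0.0398. p(14) = 367 and p(15) = -25 have opposite signs, so a root lies in (14, 15); Newton's method refines it to λ ≈ 14.9382. p(42) = -25 and p(43) = 1179 have opposite signs, so a root lies in (42, 43); Newton's method refines it to λ ≈ 42.022. Check (Vieta): the three roots sum to 57, matching tr M = 57.
So the eigenvalues of A^T A are ≈ 0.0398, 14.9382, 42.022 (all ≥ 0, as they must be for A^T A). The largest is λ_max ≈ 42.022, hence ||A||_2 = sqrt(λ_max) ≈ 6.4824.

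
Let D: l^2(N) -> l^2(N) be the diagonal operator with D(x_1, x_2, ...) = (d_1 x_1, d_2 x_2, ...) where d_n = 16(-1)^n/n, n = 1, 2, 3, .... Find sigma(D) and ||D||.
sigma(D) = {16(-1)^n/n : n ≥ 1} ∪ {0}; ||D|| = 16

A bounded diagonal operator on l^2 with diagonal entries d_n has spectrum equal to the closure of {d_n : n ≥ 1}: every d_n is an eigenvalue (with eigenvector e_n), so {d_n} ⊂ sigma(D); the spectrum is closed, so its closure is too; and for lambda not in the closure, (D - lambda I) has bounded inverse (the diagonal entries 1/(d_n - lambda) are bounded). For our sequence d_n = 16(-1)^n/n, n = 1, 2, 3, ...:
  - {d_n} = {16(-1)^n/n : n ≥ 1}; the only limit point is 0
  - closure = {16(-1)^n/n : n ≥ 1} ∪ {0}
For the norm: a diagonal operator has ||D|| = sup_n |d_n|. Here |d_n| = 16/n is decreasing, so sup_n |d_n| = |d_1| = 16. So ||D|| = 16.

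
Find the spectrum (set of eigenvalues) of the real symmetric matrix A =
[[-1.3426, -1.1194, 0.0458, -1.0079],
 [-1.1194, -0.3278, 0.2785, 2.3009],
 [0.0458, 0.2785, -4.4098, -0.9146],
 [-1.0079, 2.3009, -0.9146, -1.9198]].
sigma(A) ≈ {-5, -3, -2, 2}

A is real symmetric, so its spectrum consists of real eigenvalues. Expanding the characteristic polynomial of the displayed matrix gives
  det(λ I - A) = p(λ) = λ^4 + (8)λ^3 + (11)λ^2 + (-32.0016)λ + (-60.0031).
Solving p(λ) = 0 yields eigenvalues ≈ -5, -3, -2, 2. (A is shown rounded to 4 decimals, so these recover the underlying integer eigenvalues to within that precision.)
Verification: the trace of A = -8 equals the sum of eigenvalues -8, and det(A) ≈ -60.0031 matches the eigenvalue product -60.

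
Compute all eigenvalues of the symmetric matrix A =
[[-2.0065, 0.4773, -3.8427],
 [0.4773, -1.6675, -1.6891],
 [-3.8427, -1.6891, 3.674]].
sigma(A) ≈ {-4, -2, 6}

A is real symmetric, so its spectrum consists of real eigenvalues. Expanding the characteristic polynomial of the displayed matrix gives
  det(λ I - A) = p(λ) = λ^3 + (0)λ^2 + (-28)λ + (-48).
Solving p(λ) = 0 yields eigenvalues ≈ -4, -2, 6. (A is shown rounded to 4 decimals, so these recover the underlying integer eigenvalues to within that precision.)
Verification: the trace of A = 0 equals the sum of eigenvalues 0, and det(A) ≈ 47.9992 matches the eigenvalue product 48.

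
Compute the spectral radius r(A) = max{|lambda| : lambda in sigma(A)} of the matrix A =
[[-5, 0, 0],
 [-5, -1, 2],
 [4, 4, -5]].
r(A) = (6 + sqrt(48))/2 ≈ 6.4641

The eigenvalues of A are the roots of its characteristic polynomial. With M = A (coefficients from the trace, the sum of principal 2x2 minors, and det A):
  p(λ) = det(λ I - M) = λ^3 + 11λ^2 + 27λ - 15.
By the rational root theorem any rational root is an integer divisor of 15. Testing λ = -5: p(-5) = -125 + 275 - 135 - 15 = 0, so λ = -5 is a root. Dividing out (λ + 5) leaves p(λ) = (λ + 5)(λ^2 + 6λ - 3). For λ^2 + 6λ - 3 the discriminant is 48. It is nonnegative but not a perfect square, so the roots are real and irrational: λ = (-6 ± sqrt(48))/2 ≈ 0.4641, -6.4641.
Thus the eigenvalues (to 4 decimals) are 0.4641 (modulus 0.4641); -6.4641 (modulus 6.4641); -5 (modulus 5). The spectral radius is the largest modulus: r(A) = (6 + sqrt(48))/2 ≈ 6.4641. (Cross-check: r(A) ≤ ||A||_2 ≈ 9.6888; equality holds whenever A is normal, though it can also hold for some non-normal A.)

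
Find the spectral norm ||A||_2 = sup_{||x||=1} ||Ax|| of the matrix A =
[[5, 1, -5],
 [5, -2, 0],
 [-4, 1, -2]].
||A||_2 ≈ 8.5527 (= sqrt(largest eigenvalue of A^T A))

||A||_2 = sigma_max(A) = sqrt(lambda_max(A^T A)). Form the symmetric matrix M = A^T A =
[[66, -9, -17],
 [-9, 6, -7],
 [-17, -7, 29]].
Its characteristic polynomial (trace, sum of principal 2x2 minors, determinant of M give the coefficients) is
  p(λ) = det(λ I - M) = λ^3 - 101λ^2 + 2065λ - 2025.
No integer candidate from the rational root theorem (±divisors of 2025) is a root, so the roots are irrational. The cubic discriminant is Δ = 7422900000 > 0, so there are three distinct real roots. p(1) = -60 and p(2) = 1709 have opposite signs, so a root lies in (1, 2); Newton's method refines it to λ ≈ 1.0322. p(26) = 965 and p(27) = -216 have opposite signs, so a root lies in (26, 27); Newton's method refines it to λ ≈ 26.8198. p(73) = -492 and p(74) = 2933 have opposite signs, so a root lies in (73, 74); Newton's method refines it to λ ≈ 73.148. Check (Vieta): the three roots sum to 101, matching tr M = 101.
So the eigenvalues of A^T A are ≈ 1.0322, 26.8198, 73.148 (all ≥ 0, as they must be for A^T A). The largest is λ_max ≈ 73.148, hence ||A||_2 = sqrt(λ_max) ≈ 8.5527.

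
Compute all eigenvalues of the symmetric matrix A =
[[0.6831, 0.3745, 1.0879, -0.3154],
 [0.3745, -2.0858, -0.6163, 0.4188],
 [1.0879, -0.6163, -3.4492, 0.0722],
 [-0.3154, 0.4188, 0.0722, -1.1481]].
sigma(A) ≈ {-4, -2, -1, 1}

A is real symmetric, so its spectrum consists of real eigenvalues. Expanding the characteristic polynomial of the displayed matrix gives
  det(λ I - A) = p(λ) = λ^4 + (6)λ^3 + (7)λ^2 + (-6)λ + (-8).
Solving p(λ) = 0 yields eigenvalues ≈ -4, -2, -1, 1. (A is shown rounded to 4 decimals, so these recover the underlying integer eigenvalues to within that precision.)
Verification: the trace of A = -6 equals the sum of eigenvalues -6, and det(A) ≈ -7.9995 matches the eigenvalue product -8.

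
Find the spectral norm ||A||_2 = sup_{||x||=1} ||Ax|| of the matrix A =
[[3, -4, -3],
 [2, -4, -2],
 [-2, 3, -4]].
||A||_2 ≈ 7.7759 (= sqrt(largest eigenvalue of A^T A))

||A||_2 = sigma_max(A) = sqrt(lambda_max(A^T A)). Form the symmetric matrix M = A^T A =
[[17, -26, -5],
 [-26, 41, 8],
 [-5, 8, 29]].
Its characteristic polynomial (trace, sum of principal 2x2 minors, determinant of M give the coefficients) is
  p(λ) = det(λ I - M) = λ^3 - 87λ^2 + 1614λ - 576.
No integer candidate from the rational root theorem (±divisors of 576) is a root, so the roots are irrational. The cubic discriminant is Δ = 2829065508 > 0, so there are three distinct real roots. p(0) = -576 and p(1) = 952 have opposite signs, so a root lies in (0, 1); Newton's method refines it to λ ≈ 0.364. p(26) = 152 and p(27) = -738 have opposite signs, so a root lies in (26, 27); Newton's method refines it to λ ≈ 26.172. p(60) = -936 and p(61) = 1132 have opposite signs, so a root lies in (60, 61); Newton's method refines it to λ ≈ 60.464. Check (Vieta): the three roots sum to 87, matching tr M = 87.
So the eigenvalues of A^T A are ≈ 0.364, 26.172, 60.464 (all ≥ 0, as they must be for A^T A). The largest is λ_max ≈ 60.464, hence ||A||_2 = sqrt(λ_max) ≈ 7.7759.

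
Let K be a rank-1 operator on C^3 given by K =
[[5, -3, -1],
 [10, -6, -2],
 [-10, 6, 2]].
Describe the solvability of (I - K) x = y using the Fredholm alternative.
(I - K) is singular (det(I - K) = 0, i.e. 1 ∈ sigma(K)). (I - K) x = y is solvable iff y ⊥ ker((I - K)^*) = span{(5, -3, -1)}, i.e. iff 5y_1 - 3y_2 - y_3 = 0. When solvable, the solutions are x = y + c·(1, 2, -2), c arbitrary (ker(I - K) = span{(1, 2, -2)}, dimension 1).

K has rank 1, so it is an outer product K = u v^T: every row of K is a multiple of one row vector. Reading off the entries, u = (1, 2, -2) and v = (5, -3, -1) (row i of K equals u_i·v^T). A rank-one matrix u v^T satisfies K u = u (v·u) and kills the (2)-dimensional subspace v^⊥, so its characteristic polynomial is lambda^2 (lambda - v·u) with v·u = tr K = 1. Hence the eigenvalues of I - K are 1 (multiplicity 2) and 1 - (1) = 0, so det(I - K) = 0. (Direct check: I - K =
[[-4, 3, 1],
 [-10, 7, 2],
 [10, -6, -1]]
has determinant 0.) So 1 is an eigenvalue of K and (I - K) is not invertible. The finite-dimensional Fredholm alternative says: either (I - K) is invertible, or ker(I - K) ≠ {0} and then range(I - K) = ker((I - K)^*)^⊥, with dim ker(I - K) = dim ker((I - K)^*). We are in the second case, so we need both kernels. Kernel of I - K: (I - K) u = u - u (v·u) = u - u = 0, so ker(I - K) = span{u} = span{(1, 2, -2)} (it is exactly 1-dimensional because rank(I - K) = 2). Kernel of the adjoint: K is real, so (I - K)^* = I - K^T = I - v u^T, and (I - v u^T) v = v - v (u·v) = 0; hence ker((I - K)^*) = span{v} = span{(5, -3, -1)}. Therefore (I - K) x = y is solvable iff <y, v> = 0, i.e. iff 5y_1 - 3y_2 - y_3 = 0. When this holds, K y = u (v·y) = 0, so (I - K) y = y and x = y is a particular solution; the full solution set is the line x = y + c·u = y + c·(1, 2, -2), c ∈ C.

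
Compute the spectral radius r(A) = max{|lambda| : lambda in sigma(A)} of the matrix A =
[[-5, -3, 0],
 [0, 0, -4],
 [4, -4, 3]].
r(A) ≈ 6.2454

The eigenvalues of A are the roots of its characteristic polynomial. With M = A (coefficients from the trace, the sum of principal 2x2 minors, and det A):
  p(λ) = det(λ I - M) = λ^3 + 2λ^2 - 31λ - 128.
No integer candidate from the rational root theorem (±divisors of 128) is a root, so the roots are irrational. The cubic discriminant is Δ = -172416 < 0, so there is one real root and a complex-conjugate pair. p(6) = -26 and p(7) = 96 have opposite signs, so a root lies in (6, 7); Newton's method refines it to λ ≈ 6.2454. Dividing out (λ - (6.2454)) leaves approximately λ^2 + 8.2454λ + 20.4952. For λ^2 + 8.2454λ + 20.4952 the discriminant is -13.9949. It is negative, so the remaining roots are the complex-conjugate pair λ ≈ -4.1227 ± 1.8705i. Their product equals the constant term, so |λ|^2 ≈ 20.4952 and |λ| ≈ 4.5272.
Thus the eigenvalues (to 4 decimals) are 6.2454 (modulus 6.2454); -4.1227 ± 1.8705i (modulus 4.5272). The spectral radius is the largest modulus: r(A) ≈ 6.2454. (Cross-check: r(A) ≤ ||A||_2 ≈ 7.0319; equality holds whenever A is normal, though it can also hold for some non-normal A.)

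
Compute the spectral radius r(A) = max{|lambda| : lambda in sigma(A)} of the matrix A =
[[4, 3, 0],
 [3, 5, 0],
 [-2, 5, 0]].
r(A) = (9 + sqrt(37))/2 ≈ 7.5414

The eigenvalues of A are the roots of its characteristic polynomial. With M = A (coefficients from the trace, the sum of principal 2x2 minors, and det A):
  p(λ) = det(λ I - M) = λ^3 - 9λ^2 + 11λ.
The constant term is 0, so λ = 0 is a root. Dividing out λ leaves p(λ) = λ(λ^2 - 9λ + 11). For λ^2 - 9λ + 11 the discriminant is 37. It is nonnegative but not a perfect square, so the roots are real and irrational: λ = (9 ± sqrt(37))/2 ≈ 7.5414, 1.4586.
Thus the eigenvalues (to 4 decimals) are 7.5414 (modulus 7.5414); 1.4586 (modulus 1.4586); 0 (modulus 0). The spectral radius is the largest modulus: r(A) = (9 + sqrt(37))/2 ≈ 7.5414. (Cross-check: r(A) ≤ ||A||_2 ≈ 8.1653; equality holds whenever A is normal, though it can also hold for some non-normal A.)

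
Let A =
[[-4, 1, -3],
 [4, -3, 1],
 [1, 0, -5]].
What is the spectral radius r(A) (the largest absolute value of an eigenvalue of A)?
r(A) ≈ 5.3624

The eigenvalues of A are the roots of its characteristic polynomial. With M = A (coefficients from the trace, the sum of principal 2x2 minors, and det A):
  p(λ) = det(λ I - M) = λ^3 + 12λ^2 + 46λ + 48.
No integer candidate from the rational root theorem (±divisors of 48) is a root, so the roots are irrational. The cubic discriminant is Δ = -1696 < 0, so there is one real root and a complex-conjugate pair. p(-2) = -4 and p(-1) = 13 have opposite signs, so a root lies in (-2, -1); Newton's method refines it to λ ≈ -1.6693. Dividing out (λ - (-1.6693)) leaves approximately λ^2 + 10.3307λ + 28.7554. For λ^2 + 10.3307λ + 28.7554 the discriminant is -8.2971. It is negative, so the remaining roots are the complex-conjugate pair λ ≈ -5.1654 ± 1.4402i. Their product equals the constant term, so |λ|^2 ≈ 28.7554 and |λ| ≈ 5.3624.
Thus the eigenvalues (to 4 decimals) are -1.6693 (modulus 1.6693); -5.1654 ± 1.4402i (modulus 5.3624). The spectral radius is the largest modulus: r(A) ≈ 5.3624. (Cross-check: r(A) ≤ ||A||_2 ≈ 7.1419; equality holds whenever A is normal, though it can also hold for some non-normal A.)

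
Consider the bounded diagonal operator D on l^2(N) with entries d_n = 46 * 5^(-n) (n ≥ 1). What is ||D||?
||D|| = 46/5 (attained at n = 1)

For D diagonal, ||D|| = sup_n |d_n|. The sequence d_n = 46 * 5^(-n) is positive and strictly decreasing (ratio 5^(-1) < 1), so the supremum is d_1 = 46/5. Hence ||D|| = 46/5.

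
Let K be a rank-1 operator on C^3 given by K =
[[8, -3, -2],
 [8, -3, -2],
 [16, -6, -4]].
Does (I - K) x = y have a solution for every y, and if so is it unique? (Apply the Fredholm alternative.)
(I - K) is singular (det(I - K) = 0, i.e. 1 ∈ sigma(K)). (I - K) x = y is solvable iff y ⊥ ker((I - K)^*) = span{(8, -3, -2)}, i.e. iff 8y_1 - 3y_2 - 2y_3 = 0. When solvable, the solutions are x = y + c·(1, 1, 2), c arbitrary (ker(I - K) = span{(1, 1, 2)}, dimension 1).

K has rank 1, so it is an outer product K = u v^T: every row of K is a multiple of one row vector. Reading off the entries, u = (1, 1, 2) and v = (8, -3, -2) (row i of K equals u_i·v^T). A rank-one matrix u v^T satisfies K u = u (v·u) and kills the (2)-dimensional subspace v^⊥, so its characteristic polynomial is lambda^2 (lambda - v·u) with v·u = tr K = 1. Hence the eigenvalues of I - K are 1 (multiplicity 2) and 1 - (1) = 0, so det(I - K) = 0. (Direct check: I - K =
[[-7, 3, 2],
 [-8, 4, 2],
 [-16, 6, 5]]
has determinant 0.) So 1 is an eigenvalue of K and (I - K) is not invertible. The finite-dimensional Fredholm alternative says: either (I - K) is invertible, or ker(I - K) ≠ {0} and then range(I - K) = ker((I - K)^*)^⊥, with dim ker(I - K) = dim ker((I - K)^*). We are in the second case, so we need both kernels. Kernel of I - K: (I - K) u = u - u (v·u) = u - u = 0, so ker(I - K) = span{u} = span{(1, 1, 2)} (it is exactly 1-dimensional because rank(I - K) = 2). Kernel of the adjoint: K is real, so (I - K)^* = I - K^T = I - v u^T, and (I - v u^T) v = v - v (u·v) = 0; hence ker((I - K)^*) = span{v} = span{(8, -3, -2)}. Therefore (I - K) x = y is solvable iff <y, v> = 0, i.e. iff 8y_1 - 3y_2 - 2y_3 = 0. When this holds, K y = u (v·y) = 0, so (I - K) y = y and x = y is a particular solution; the full solution set is the line x = y + c·u = y + c·(1, 1, 2), c ∈ C.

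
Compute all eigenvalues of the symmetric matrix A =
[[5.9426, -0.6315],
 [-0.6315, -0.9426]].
sigma(A) ≈ {-1, 6}

A is real symmetric, so its spectrum consists of real eigenvalues. Expanding the characteristic polynomial of the displayed matrix gives
  det(λ I - A) = p(λ) = λ^2 + (-5)λ + (-6).
Solving p(λ) = 0 yields eigenvalues ≈ -1, 6. (A is shown rounded to 4 decimals, so these recover the underlying integer eigenvalues to within that precision.)
Verification: the trace of A = 5 equals the sum of eigenvalues 5, and det(A) ≈ -6.0003 matches the eigenvalue product -6.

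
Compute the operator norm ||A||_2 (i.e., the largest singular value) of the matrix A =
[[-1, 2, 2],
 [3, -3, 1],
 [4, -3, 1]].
||A||_2 ≈ 6.9063 (= sqrt(largest eigenvalue of A^T A))

||A||_2 = sigma_max(A) = sqrt(lambda_max(A^T A)). Form the symmetric matrix M = A^T A =
[[26, -23, 5],
 [-23, 22, -2],
 [5, -2, 6]].
Its characteristic polynomial (trace, sum of principal 2x2 minors, determinant of M give the coefficients) is
  p(λ) = det(λ I - M) = λ^3 - 54λ^2 + 302λ - 64.
No integer candidate from the rational root theorem (±divisors of 64) is a root, so the roots are irrational. The cubic discriminant is Δ = 134141872 > 0, so there are three distinct real roots. p(0) = -64 and p(1) = 185 have opposite signs, so a root lies in (0, 1); Newton's method refines it to λ ≈ 0.2206. p(6) = 20 and p(7) = -253 have opposite signs, so a root lies in (6, 7); Newton's method refines it to λ ≈ 6.083. p(47) = -1333 and p(48) = 608 have opposite signs, so a root lies in (47, 48); Newton's method refines it to λ ≈ 47.6964. Check (Vieta): the three roots sum to 54, matching tr M = 54.
So the eigenvalues of A^T A are ≈ 0.2206, 6.083, 47.6964 (all ≥ 0, as they must be for A^T A). The largest is λ_max ≈ 47.6964, hence ||A||_2 = sqrt(λ_max) ≈ 6.9063.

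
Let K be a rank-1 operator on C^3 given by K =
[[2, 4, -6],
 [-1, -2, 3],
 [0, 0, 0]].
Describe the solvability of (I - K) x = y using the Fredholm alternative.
(I - K) is invertible (det(I - K) = 1 ≠ 0), so for every y in C^3 the equation (I - K) x = y has a unique solution.

K has rank 1, so it is an outer product K = u v^T: every row of K is a multiple of one row vector. Reading off the entries, u = (-2, 1, 0) and v = (-1, -2, 3) (row i of K equals u_i·v^T). A rank-one matrix u v^T satisfies K u = u (v·u) and kills the (2)-dimensional subspace v^⊥, so its characteristic polynomial is lambda^2 (lambda - v·u) with v·u = tr K = 0. Hence the eigenvalues of I - K are 1 (multiplicity 2) and 1 - (0) = 1, so det(I - K) = 1. (Direct check: I - K =
[[-1, -4, 6],
 [1, 3, -3],
 [0, 0, 1]]
has determinant 1.) The finite-dimensional Fredholm alternative says: either (I - K) is invertible, or ker(I - K) ≠ {0} and then range(I - K) = ker((I - K)^*)^⊥, with dim ker(I - K) = dim ker((I - K)^*). Since det(I - K) ≠ 0, 1 is not an eigenvalue of K and ker(I - K) = {0}, so we are in the first case: for every y there is a unique x = (I - K)^(-1) y. Explicitly, by the Sherman–Morrison formula, (I - u v^T)^(-1) = I + u v^T/(1 - v·u), i.e. (I - K)^(-1) = I + K.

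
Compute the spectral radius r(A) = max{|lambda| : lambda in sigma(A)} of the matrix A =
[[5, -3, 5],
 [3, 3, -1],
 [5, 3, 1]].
r(A) ≈ 8.1333

The eigenvalues of A are the roots of its characteristic polynomial. With M = A (coefficients from the trace, the sum of principal 2x2 minors, and det A):
  p(λ) = det(λ I - M) = λ^3 - 9λ^2 + 10λ - 24.
No integer candidate from the rational root theorem (±divisors of 24) is a root, so the roots are irrational. The cubic discriminant is Δ = -42556 < 0, so there is one real root and a complex-conjugate pair. p(8) = -8 and p(9) = 66 have opposite signs, so a root lies in (8, 9); Newton's method refines it to λ ≈ 8.1333. Dividing out (λ - (8.1333)) leaves approximately λ^2 - 0.8667λ + 2.9508. For λ^2 - 0.8667λ + 2.9508 the discriminant is -11.0522. It is negative, so the remaining roots are the complex-conjugate pair λ ≈ 0.4334 ± 1.6622i. Their product equals the constant term, so |λ|^2 ≈ 2.9508 and |λ| ≈ 1.7178.
Thus the eigenvalues (to 4 decimals) are 8.1333 (modulus 8.1333); 0.4334 ± 1.6622i (modulus 1.7178). The spectral radius is the largest modulus: r(A) ≈ 8.1333. (Cross-check: r(A) ≤ ||A||_2 ≈ 8.6249; equality holds whenever A is normal, though it can also hold for some non-normal A.)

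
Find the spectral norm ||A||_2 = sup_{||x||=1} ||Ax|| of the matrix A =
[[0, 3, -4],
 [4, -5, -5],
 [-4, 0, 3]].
||A||_2 ≈ 9.1871 (= sqrt(largest eigenvalue of A^T A))

||A||_2 = sigma_max(A) = sqrt(lambda_max(A^T A)). Form the symmetric matrix M = A^T A =
[[32, -20, -32],
 [-20, 34, 13],
 [-32, 13, 50]].
Its characteristic polynomial (trace, sum of principal 2x2 minors, determinant of M give the coefficients) is
  p(λ) = det(λ I - M) = λ^3 - 116λ^2 + 2795λ - 10816.
No integer candidate from the rational root theorem (±divisors of 10816) is a root, so the roots are irrational. The cubic discriminant is Δ = 10212689604 > 0, so there are three distinct real roots. p(4) = -1428 and p(5) = 384 have opposite signs, so a root lies in (4, 5); Newton's method refines it to λ ≈ 4.7783. p(26) = 1014 and p(27) = -232 have opposite signs, so a root lies in (26, 27); Newton's method refines it to λ ≈ 26.8181. p(84) = -1828 and p(85) = 2784 have opposite signs, so a root lies in (84, 85); Newton's method refines it to λ ≈ 84.4035. Check (Vieta): the three roots sum to 116, matching tr M = 116.
So the eigenvalues of A^T A are ≈ 4.7783, 26.8181, 84.4035 (all ≥ 0, as they must be for A^T A). The largest is λ_max ≈ 84.4035, hence ||A||_2 = sqrt(λ_max) ≈ 9.1871.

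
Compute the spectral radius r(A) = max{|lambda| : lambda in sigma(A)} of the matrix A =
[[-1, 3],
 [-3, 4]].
r(A) = sqrt(5) ≈ 2.2361

The eigenvalues of A are the roots of its characteristic polynomial. With M = A (coefficients from the trace and determinant):
  p(λ) = det(λ I - M) = λ^2 - 3λ + 5.
For λ^2 - 3λ + 5 the discriminant is -11. It is negative, so the roots are the complex-conjugate pair λ = 3/2 ± (sqrt(11)/2) i ≈ 1.5 ± 1.6583i. For a conjugate pair the product of the roots equals the constant term, so |λ|^2 = 5 and |λ| = sqrt(5) ≈ 2.2361.
Thus the eigenvalues (to 4 decimals) are 1.5 ± 1.6583i (modulus 2.2361). The spectral radius is the largest modulus: r(A) = sqrt(5) ≈ 2.2361. (Cross-check: r(A) ≤ ||A||_2 ≈ 5.8541; equality holds whenever A is normal, though it can also hold for some non-normal A.)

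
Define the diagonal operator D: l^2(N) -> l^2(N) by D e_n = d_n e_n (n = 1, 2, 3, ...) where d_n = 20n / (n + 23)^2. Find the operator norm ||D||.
||D|| = 5/23 (attained at n = 23)

For D diagonal, ||D|| = sup_n |d_n|. Treat f(x) = 20x / (x + 23)^2 for real x > 0. By the quotient rule, f'(x) = 20(23 - x)/(x + 23)^3, which is positive for x < 23 and negative for x > 23. So f has a unique maximum at x = 23, and since 23 is a positive integer, the supremum over n ≥ 1 is attained at n = 23: d_23 = 20·23/(23 + 23)^2 = 20·23/2116 = 5/23. Hence ||D|| = 5/23.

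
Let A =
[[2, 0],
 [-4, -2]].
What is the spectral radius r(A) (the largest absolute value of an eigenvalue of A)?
r(A) = 2

The eigenvalues of A are the roots of its characteristic polynomial. With M = A (coefficients from the trace and determinant):
  p(λ) = det(λ I - M) = λ^2 - 4.
For λ^2 - 4 the discriminant is 16. It is a perfect square (4^2), so the roots are rational: λ = (0 ± 4)/2 = 2, -2.
Thus the eigenvalues (to 4 decimals) are 2 (modulus 2); -2 (modulus 2). The spectral radius is the largest modulus: r(A) = 2. (Cross-check: r(A) ≤ ||A||_2 ≈ 4.8284; equality holds whenever A is normal, though it can also hold for some non-normal A.)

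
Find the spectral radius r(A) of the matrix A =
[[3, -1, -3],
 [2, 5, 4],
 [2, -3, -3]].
r(A) ≈ 3.832

The eigenvalues of A are the roots of its characteristic polynomial. With M = A (coefficients from the trace, the sum of principal 2x2 minors, and det A):
  p(λ) = det(λ I - M) = λ^3 - 5λ^2 + 11λ - 25.
No integer candidate from the rational root theorem (±divisors of 25) is a root, so the roots are irrational. The cubic discriminant is Δ = -6924 < 0, so there is one real root and a complex-conjugate pair. p(3) = -10 and p(4) = 3 have opposite signs, so a root lies in (3, 4); Newton's method refines it to λ ≈ 3.832. Dividing out (λ - (3.832)) leaves approximately λ^2 - 1.168λ + 6.5241. For λ^2 - 1.168λ + 6.5241 the discriminant is -24.732. It is negative, so the remaining roots are the complex-conjugate pair λ ≈ 0.584 ± 2.4866i. Their product equals the constant term, so |λ|^2 ≈ 6.5241 and |λ| ≈ 2.5542.
Thus the eigenvalues (to 4 decimals) are 3.832 (modulus 3.832); 0.584 ± 2.4866i (modulus 2.5542). The spectral radius is the largest modulus: r(A) ≈ 3.832. (Cross-check: r(A) ≤ ||A||_2 ≈ 8.1769; equality holds whenever A is normal, though it can also hold for some non-normal A.)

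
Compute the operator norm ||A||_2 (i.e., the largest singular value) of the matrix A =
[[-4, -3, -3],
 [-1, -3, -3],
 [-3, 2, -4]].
||A||_2 ≈ 7.8636 (= sqrt(largest eigenvalue of A^T A))

||A||_2 = sigma_max(A) = sqrt(lambda_max(A^T A)). Form the symmetric matrix M = A^T A =
[[26, 9, 27],
 [9, 22, 10],
 [27, 10, 34]].
Its characteristic polynomial (trace, sum of principal 2x2 minors, determinant of M give the coefficients) is
  p(λ) = det(λ I - M) = λ^3 - 82λ^2 + 1294λ - 2916.
No integer candidate from the rational root theorem (±divisors of 2916) is a root, so the roots are irrational. The cubic discriminant is Δ = 1500684768 > 0, so there are three distinct real roots. p(2) = -648 and p(3) = 255 have opposite signs, so a root lies in (2, 3); Newton's method refines it to λ ≈ 2.7003. p(17) = 297 and p(18) = -360 have opposite signs, so a root lies in (17, 18); Newton's method refines it to λ ≈ 17.4632. p(61) = -2123 and p(62) = 432 have opposite signs, so a root lies in (61, 62); Newton's method refines it to λ ≈ 61.8364. Check (Vieta): the three roots sum to 82, matching tr M = 82.
So the eigenvalues of A^T A are ≈ 2.7003, 17.4632, 61.8364 (all ≥ 0, as they must be for A^T A). The largest is λ_max ≈ 61.8364, hence ||A||_2 = sqrt(λ_max) ≈ 7.8636.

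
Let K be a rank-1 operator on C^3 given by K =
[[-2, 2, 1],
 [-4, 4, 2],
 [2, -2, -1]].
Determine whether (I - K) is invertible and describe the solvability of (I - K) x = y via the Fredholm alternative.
(I - K) is singular (det(I - K) = 0, i.e. 1 ∈ sigma(K)). (I - K) x = y is solvable iff y ⊥ ker((I - K)^*) = span{(-2, 2, 1)}, i.e. iff -2y_1 + 2y_2 + y_3 = 0. When solvable, the solutions are x = y + c·(1, 2, -1), c arbitrary (ker(I - K) = span{(1, 2, -1)}, dimension 1).

K has rank 1, so it is an outer product K = u v^T: every row of K is a multiple of one row vector. Reading off the entries, u = (1, 2, -1) and v = (-2, 2, 1) (row i of K equals u_i·v^T). A rank-one matrix u v^T satisfies K u = u (v·u) and kills the (2)-dimensional subspace v^⊥, so its characteristic polynomial is lambda^2 (lambda - v·u) with v·u = tr K = 1. Hence the eigenvalues of I - K are 1 (multiplicity 2) and 1 - (1) = 0, so det(I - K) = 0. (Direct check: I - K =
[[3, -2, -1],
 [4, -3, -2],
 [-2, 2, 2]]
has determinant 0.) So 1 is an eigenvalue of K and (I - K) is not invertible. The finite-dimensional Fredholm alternative says: either (I - K) is invertible, or ker(I - K) ≠ {0} and then range(I - K) = ker((I - K)^*)^⊥, with dim ker(I - K) = dim ker((I - K)^*). We are in the second case, so we need both kernels. Kernel of I - K: (I - K) u = u - u (v·u) = u - u = 0, so ker(I - K) = span{u} = span{(1, 2, -1)} (it is exactly 1-dimensional because rank(I - K) = 2). Kernel of the adjoint: K is real, so (I - K)^* = I - K^T = I - v u^T, and (I - v u^T) v = v - v (u·v) = 0; hence ker((I - K)^*) = span{v} = span{(-2, 2, 1)}. Therefore (I - K) x = y is solvable iff <y, v> = 0, i.e. iff -2y_1 + 2y_2 + y_3 = 0. When this holds, K y = u (v·y) = 0, so (I - K) y = y and x = y is a particular solution; the full solution set is the line x = y + c·u = y + c·(1, 2, -1), c ∈ C.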